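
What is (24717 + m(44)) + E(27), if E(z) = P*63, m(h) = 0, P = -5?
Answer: 24402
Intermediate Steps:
E(z) = -315 (E(z) = -5*63 = -315)
(24717 + m(44)) + E(27) = (24717 + 0) - 315 = 24717 - 315 = 24402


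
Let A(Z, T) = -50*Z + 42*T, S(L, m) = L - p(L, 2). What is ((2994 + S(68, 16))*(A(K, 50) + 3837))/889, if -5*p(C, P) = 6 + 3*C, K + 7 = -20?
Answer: 3231264/127 ≈ 25443.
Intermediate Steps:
K = -27 (K = -7 - 20 = -27)
p(C, P) = -6/5 - 3*C/5 (p(C, P) = -(6 + 3*C)/5 = -6/5 - 3*C/5)
S(L, m) = 6/5 + 8*L/5 (S(L, m) = L - (-6/5 - 3*L/5) = L + (6/5 + 3*L/5) = 6/5 + 8*L/5)
((2994 + S(68, 16))*(A(K, 50) + 3837))/889 = ((2994 + (6/5 + (8/5)*68))*((-50*(-27) + 42*50) + 3837))/889 = ((2994 + (6/5 + 544/5))*((1350 + 2100) + 3837))*(1/889) = ((2994 + 110)*(3450 + 3837))*(1/889) = (3104*7287)*(1/889) = 22618848*(1/889) = 3231264/127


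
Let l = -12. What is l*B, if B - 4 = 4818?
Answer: -57864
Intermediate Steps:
B = 4822 (B = 4 + 4818 = 4822)
l*B = -12*4822 = -57864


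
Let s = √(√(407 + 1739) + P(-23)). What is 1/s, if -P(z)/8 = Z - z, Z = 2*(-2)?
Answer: -I/√(152 - √2146) ≈ -0.097278*I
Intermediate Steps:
Z = -4
P(z) = 32 + 8*z (P(z) = -8*(-4 - z) = 32 + 8*z)
s = √(-152 + √2146) (s = √(√(407 + 1739) + (32 + 8*(-23))) = √(√2146 + (32 - 184)) = √(√2146 - 152) = √(-152 + √2146) ≈ 10.28*I)
1/s = 1/(√(-152 + √2146)) = (-152 + √2146)^(-½)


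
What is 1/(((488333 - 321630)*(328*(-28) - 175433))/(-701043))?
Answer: 233681/10258735917 ≈ 2.2779e-5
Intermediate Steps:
1/(((488333 - 321630)*(328*(-28) - 175433))/(-701043)) = 1/((166703*(-9184 - 175433))*(-1/701043)) = 1/((166703*(-184617))*(-1/701043)) = 1/(-30776207751*(-1/701043)) = 1/(10258735917/233681) = 233681/10258735917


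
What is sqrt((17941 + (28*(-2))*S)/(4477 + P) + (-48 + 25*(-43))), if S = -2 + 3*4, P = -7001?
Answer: I*sqrt(1799506623)/1262 ≈ 33.614*I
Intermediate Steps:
S = 10 (S = -2 + 12 = 10)
sqrt((17941 + (28*(-2))*S)/(4477 + P) + (-48 + 25*(-43))) = sqrt((17941 + (28*(-2))*10)/(4477 - 7001) + (-48 + 25*(-43))) = sqrt((17941 - 56*10)/(-2524) + (-48 - 1075)) = sqrt((17941 - 560)*(-1/2524) - 1123) = sqrt(17381*(-1/2524) - 1123) = sqrt(-17381/2524 - 1123) = sqrt(-2851833/2524) = I*sqrt(1799506623)/1262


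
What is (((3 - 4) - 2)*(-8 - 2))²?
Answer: 900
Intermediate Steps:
(((3 - 4) - 2)*(-8 - 2))² = ((-1 - 2)*(-10))² = (-3*(-10))² = 30² = 900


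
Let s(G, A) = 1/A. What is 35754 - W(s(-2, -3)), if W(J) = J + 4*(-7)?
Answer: 107347/3 ≈ 35782.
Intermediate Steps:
W(J) = -28 + J (W(J) = J - 28 = -28 + J)
35754 - W(s(-2, -3)) = 35754 - (-28 + 1/(-3)) = 35754 - (-28 - 1/3) = 35754 - 1*(-85/3) = 35754 + 85/3 = 107347/3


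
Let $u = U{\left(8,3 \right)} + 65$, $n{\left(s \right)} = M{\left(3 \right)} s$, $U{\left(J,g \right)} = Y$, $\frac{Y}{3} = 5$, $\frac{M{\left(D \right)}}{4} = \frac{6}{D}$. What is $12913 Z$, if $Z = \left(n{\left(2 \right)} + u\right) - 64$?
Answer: $413216$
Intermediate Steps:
$M{\left(D \right)} = \frac{24}{D}$ ($M{\left(D \right)} = 4 \frac{6}{D} = \frac{24}{D}$)
$Y = 15$ ($Y = 3 \cdot 5 = 15$)
$U{\left(J,g \right)} = 15$
$n{\left(s \right)} = 8 s$ ($n{\left(s \right)} = \frac{24}{3} s = 24 \cdot \frac{1}{3} s = 8 s$)
$u = 80$ ($u = 15 + 65 = 80$)
$Z = 32$ ($Z = \left(8 \cdot 2 + 80\right) - 64 = \left(16 + 80\right) - 64 = 96 - 64 = 32$)
$12913 Z = 12913 \cdot 32 = 413216$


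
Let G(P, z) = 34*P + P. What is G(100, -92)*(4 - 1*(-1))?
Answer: 17500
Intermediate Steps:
G(P, z) = 35*P
G(100, -92)*(4 - 1*(-1)) = (35*100)*(4 - 1*(-1)) = 3500*(4 + 1) = 3500*5 = 17500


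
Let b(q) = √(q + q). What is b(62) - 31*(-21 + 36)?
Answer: -465 + 2*√31 ≈ -453.86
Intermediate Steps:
b(q) = √2*√q (b(q) = √(2*q) = √2*√q)
b(62) - 31*(-21 + 36) = √2*√62 - 31*(-21 + 36) = 2*√31 - 31*15 = 2*√31 - 465 = -465 + 2*√31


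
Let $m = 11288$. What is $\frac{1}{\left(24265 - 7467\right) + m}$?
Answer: $\frac{1}{28086} \approx 3.5605 \cdot 10^{-5}$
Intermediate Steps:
$\frac{1}{\left(24265 - 7467\right) + m} = \frac{1}{\left(24265 - 7467\right) + 11288} = \frac{1}{16798 + 11288} = \frac{1}{28086}$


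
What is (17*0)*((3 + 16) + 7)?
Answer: 0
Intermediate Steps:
(17*0)*((3 + 16) + 7) = 0*(19 + 7) = 0*26 = 0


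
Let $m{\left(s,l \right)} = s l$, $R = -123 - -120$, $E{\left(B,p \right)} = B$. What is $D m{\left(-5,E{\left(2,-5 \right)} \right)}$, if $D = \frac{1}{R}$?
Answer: $\frac{10}{3} \approx 3.3333$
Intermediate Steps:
$R = -3$ ($R = -123 + 120 = -3$)
$m{\left(s,l \right)} = l s$
$D = - \frac{1}{3}$ ($D = \frac{1}{-3} = - \frac{1}{3} \approx -0.33333$)
$D m{\left(-5,E{\left(2,-5 \right)} \right)} = - \frac{2 \left(-5\right)}{3} = \left(- \frac{1}{3}\right) \left(-10\right) = \frac{10}{3}$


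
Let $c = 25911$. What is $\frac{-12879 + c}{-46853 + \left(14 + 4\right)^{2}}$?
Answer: $- \frac{13032}{46529} \approx -0.28008$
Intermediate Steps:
$\frac{-12879 + c}{-46853 + \left(14 + 4\right)^{2}} = \frac{-12879 + 25911}{-46853 + \left(14 + 4\right)^{2}} = \frac{13032}{-46853 + 18^{2}} = \frac{13032}{-46853 + 324} = \frac{13032}{-46529} = 13032 \left(- \frac{1}{46529}\right) = - \frac{13032}{46529}$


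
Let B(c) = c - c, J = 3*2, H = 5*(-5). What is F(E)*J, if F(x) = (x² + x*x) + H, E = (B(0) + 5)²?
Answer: 7350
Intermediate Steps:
H = -25
J = 6
B(c) = 0
E = 25 (E = (0 + 5)² = 5² = 25)
F(x) = -25 + 2*x² (F(x) = (x² + x*x) - 25 = (x² + x²) - 25 = 2*x² - 25 = -25 + 2*x²)
F(E)*J = (-25 + 2*25²)*6 = (-25 + 2*625)*6 = (-25 + 1250)*6 = 1225*6 = 7350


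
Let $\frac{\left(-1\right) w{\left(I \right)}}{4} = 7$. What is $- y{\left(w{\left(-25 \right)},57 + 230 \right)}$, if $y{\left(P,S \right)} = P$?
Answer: $28$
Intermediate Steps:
$w{\left(I \right)} = -28$ ($w{\left(I \right)} = \left(-4\right) 7 = -28$)
$- y{\left(w{\left(-25 \right)},57 + 230 \right)} = \left(-1\right) \left(-28\right) = 28$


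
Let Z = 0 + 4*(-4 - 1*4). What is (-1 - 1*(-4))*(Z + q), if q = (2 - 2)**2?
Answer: -96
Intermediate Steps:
Z = -32 (Z = 0 + 4*(-4 - 4) = 0 + 4*(-8) = 0 - 32 = -32)
q = 0 (q = 0**2 = 0)
(-1 - 1*(-4))*(Z + q) = (-1 - 1*(-4))*(-32 + 0) = (-1 + 4)*(-32) = 3*(-32) = -96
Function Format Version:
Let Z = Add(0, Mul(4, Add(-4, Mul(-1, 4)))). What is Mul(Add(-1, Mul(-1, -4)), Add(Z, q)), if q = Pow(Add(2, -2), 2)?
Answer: -96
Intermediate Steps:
Z = -32 (Z = Add(0, Mul(4, Add(-4, -4))) = Add(0, Mul(4, -8)) = Add(0, -32) = -32)
q = 0 (q = Pow(0, 2) = 0)
Mul(Add(-1, Mul(-1, -4)), Add(Z, q)) = Mul(Add(-1, Mul(-1, -4)), Add(-32, 0)) = Mul(Add(-1, 4), -32) = Mul(3, -32) = -96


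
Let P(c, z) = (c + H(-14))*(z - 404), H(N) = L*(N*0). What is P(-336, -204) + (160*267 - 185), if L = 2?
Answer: 246823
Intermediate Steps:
H(N) = 0 (H(N) = 2*(N*0) = 2*0 = 0)
P(c, z) = c*(-404 + z) (P(c, z) = (c + 0)*(z - 404) = c*(-404 + z))
P(-336, -204) + (160*267 - 185) = -336*(-404 - 204) + (160*267 - 185) = -336*(-608) + (42720 - 185) = 204288 + 42535 = 246823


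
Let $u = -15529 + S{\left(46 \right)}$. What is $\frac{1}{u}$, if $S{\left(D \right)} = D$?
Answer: $- \frac{1}{15483} \approx -6.4587 \cdot 10^{-5}$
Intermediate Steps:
$u = -15483$ ($u = -15529 + 46 = -15483$)
$\frac{1}{u} = \frac{1}{-15483} = - \frac{1}{15483}$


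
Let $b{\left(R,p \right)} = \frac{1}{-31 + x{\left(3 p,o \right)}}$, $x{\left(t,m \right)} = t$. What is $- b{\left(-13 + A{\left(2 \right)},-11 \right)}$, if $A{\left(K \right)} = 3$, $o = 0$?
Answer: $\frac{1}{64} \approx 0.015625$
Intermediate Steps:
$b{\left(R,p \right)} = \frac{1}{-31 + 3 p}$
$- b{\left(-13 + A{\left(2 \right)},-11 \right)} = - \frac{1}{-31 + 3 \left(-11\right)} = - \frac{1}{-31 - 33} = - \frac{1}{-64} = \left(-1\right) \left(- \frac{1}{64}\right) = \frac{1}{64}$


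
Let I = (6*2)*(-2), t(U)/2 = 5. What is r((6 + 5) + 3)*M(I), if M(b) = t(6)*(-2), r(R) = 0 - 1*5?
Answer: 100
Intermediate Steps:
t(U) = 10 (t(U) = 2*5 = 10)
I = -24 (I = 12*(-2) = -24)
r(R) = -5 (r(R) = 0 - 5 = -5)
M(b) = -20 (M(b) = 10*(-2) = -20)
r((6 + 5) + 3)*M(I) = -5*(-20) = 100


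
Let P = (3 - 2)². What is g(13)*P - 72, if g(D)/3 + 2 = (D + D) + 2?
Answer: 6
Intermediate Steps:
g(D) = 6*D (g(D) = -6 + 3*((D + D) + 2) = -6 + 3*(2*D + 2) = -6 + 3*(2 + 2*D) = -6 + (6 + 6*D) = 6*D)
P = 1 (P = 1² = 1)
g(13)*P - 72 = (6*13)*1 - 72 = 78*1 - 72 = 78 - 72 = 6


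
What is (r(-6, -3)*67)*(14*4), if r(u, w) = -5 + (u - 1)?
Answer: -45024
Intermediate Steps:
r(u, w) = -6 + u (r(u, w) = -5 + (-1 + u) = -6 + u)
(r(-6, -3)*67)*(14*4) = ((-6 - 6)*67)*(14*4) = -12*67*56 = -804*56 = -45024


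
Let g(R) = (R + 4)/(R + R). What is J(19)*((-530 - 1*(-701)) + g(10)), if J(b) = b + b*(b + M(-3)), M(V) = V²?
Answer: 946067/10 ≈ 94607.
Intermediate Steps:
g(R) = (4 + R)/(2*R) (g(R) = (4 + R)/((2*R)) = (4 + R)*(1/(2*R)) = (4 + R)/(2*R))
J(b) = b + b*(9 + b) (J(b) = b + b*(b + (-3)²) = b + b*(b + 9) = b + b*(9 + b))
J(19)*((-530 - 1*(-701)) + g(10)) = (19*(10 + 19))*((-530 - 1*(-701)) + (½)*(4 + 10)/10) = (19*29)*((-530 + 701) + (½)*(⅒)*14) = 551*(171 + 7/10) = 551*(1717/10) = 946067/10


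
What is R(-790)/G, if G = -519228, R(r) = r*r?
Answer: -156025/129807 ≈ -1.2020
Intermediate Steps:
R(r) = r²
R(-790)/G = (-790)²/(-519228) = 624100*(-1/519228) = -156025/129807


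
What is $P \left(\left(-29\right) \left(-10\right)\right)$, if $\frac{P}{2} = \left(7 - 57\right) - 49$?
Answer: $-57420$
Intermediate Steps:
$P = -198$ ($P = 2 \left(\left(7 - 57\right) - 49\right) = 2 \left(-50 - 49\right) = 2 \left(-99\right) = -198$)
$P \left(\left(-29\right) \left(-10\right)\right) = - 198 \left(\left(-29\right) \left(-10\right)\right) = \left(-198\right) 290 = -57420$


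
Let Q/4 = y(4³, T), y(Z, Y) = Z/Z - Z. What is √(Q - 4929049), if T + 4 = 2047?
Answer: I*√4929301 ≈ 2220.2*I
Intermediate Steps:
T = 2043 (T = -4 + 2047 = 2043)
y(Z, Y) = 1 - Z
Q = -252 (Q = 4*(1 - 1*4³) = 4*(1 - 1*64) = 4*(1 - 64) = 4*(-63) = -252)
√(Q - 4929049) = √(-252 - 4929049) = √(-4929301) = I*√4929301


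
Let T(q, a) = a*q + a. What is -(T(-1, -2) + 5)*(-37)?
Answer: 185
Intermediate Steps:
T(q, a) = a + a*q
-(T(-1, -2) + 5)*(-37) = -(-2*(1 - 1) + 5)*(-37) = -(-2*0 + 5)*(-37) = -(0 + 5)*(-37) = -1*5*(-37) = -5*(-37) = 185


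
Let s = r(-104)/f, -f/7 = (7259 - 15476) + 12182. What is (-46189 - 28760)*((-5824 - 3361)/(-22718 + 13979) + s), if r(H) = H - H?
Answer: -229468855/2913 ≈ -78774.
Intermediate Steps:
r(H) = 0
f = -27755 (f = -7*((7259 - 15476) + 12182) = -7*(-8217 + 12182) = -7*3965 = -27755)
s = 0 (s = 0/(-27755) = 0*(-1/27755) = 0)
(-46189 - 28760)*((-5824 - 3361)/(-22718 + 13979) + s) = (-46189 - 28760)*((-5824 - 3361)/(-22718 + 13979) + 0) = -74949*(-9185/(-8739) + 0) = -74949*(-9185*(-1/8739) + 0) = -74949*(9185/8739 + 0) = -74949*9185/8739 = -229468855/2913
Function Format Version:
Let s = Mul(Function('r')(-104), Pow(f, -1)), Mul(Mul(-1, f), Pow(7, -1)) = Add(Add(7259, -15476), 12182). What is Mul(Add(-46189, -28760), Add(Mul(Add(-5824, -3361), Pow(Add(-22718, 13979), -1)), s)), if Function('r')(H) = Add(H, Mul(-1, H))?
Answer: Rational(-229468855, 2913) ≈ -78774.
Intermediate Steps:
Function('r')(H) = 0
f = -27755 (f = Mul(-7, Add(Add(7259, -15476), 12182)) = Mul(-7, Add(-8217, 12182)) = Mul(-7, 3965) = -27755)
s = 0 (s = Mul(0, Pow(-27755, -1)) = Mul(0, Rational(-1, 27755)) = 0)
Mul(Add(-46189, -28760), Add(Mul(Add(-5824, -3361), Pow(Add(-22718, 13979), -1)), s)) = Mul(Add(-46189, -28760), Add(Mul(Add(-5824, -3361), Pow(Add(-22718, 13979), -1)), 0)) = Mul(-74949, Add(Mul(-9185, Pow(-8739, -1)), 0)) = Mul(-74949, Add(Mul(-9185, Rational(-1, 8739)), 0)) = Mul(-74949, Add(Rational(9185, 8739), 0)) = Mul(-74949, Rational(9185, 8739)) = Rational(-229468855, 2913)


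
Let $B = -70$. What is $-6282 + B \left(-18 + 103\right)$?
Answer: $-12232$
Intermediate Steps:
$-6282 + B \left(-18 + 103\right) = -6282 - 70 \left(-18 + 103\right) = -6282 - 5950 = -12232$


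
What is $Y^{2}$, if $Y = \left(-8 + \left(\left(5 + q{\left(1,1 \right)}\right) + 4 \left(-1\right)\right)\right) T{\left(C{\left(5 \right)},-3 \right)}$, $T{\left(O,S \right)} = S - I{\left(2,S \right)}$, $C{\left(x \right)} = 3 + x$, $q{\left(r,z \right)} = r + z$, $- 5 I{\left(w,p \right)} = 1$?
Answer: $196$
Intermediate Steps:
$I{\left(w,p \right)} = - \frac{1}{5}$ ($I{\left(w,p \right)} = \left(- \frac{1}{5}\right) 1 = - \frac{1}{5}$)
$T{\left(O,S \right)} = \frac{1}{5} + S$ ($T{\left(O,S \right)} = S - - \frac{1}{5} = S + \frac{1}{5} = \frac{1}{5} + S$)
$Y = 14$ ($Y = \left(-8 + \left(\left(5 + \left(1 + 1\right)\right) + 4 \left(-1\right)\right)\right) \left(\frac{1}{5} - 3\right) = \left(-8 + \left(\left(5 + 2\right) - 4\right)\right) \left(- \frac{14}{5}\right) = \left(-8 + \left(7 - 4\right)\right) \left(- \frac{14}{5}\right) = \left(-8 + 3\right) \left(- \frac{14}{5}\right) = \left(-5\right) \left(- \frac{14}{5}\right) = 14$)
$Y^{2} = 14^{2} = 196$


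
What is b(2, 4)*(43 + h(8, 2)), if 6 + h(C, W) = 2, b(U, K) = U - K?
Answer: -78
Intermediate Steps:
h(C, W) = -4 (h(C, W) = -6 + 2 = -4)
b(2, 4)*(43 + h(8, 2)) = (2 - 1*4)*(43 - 4) = (2 - 4)*39 = -2*39 = -78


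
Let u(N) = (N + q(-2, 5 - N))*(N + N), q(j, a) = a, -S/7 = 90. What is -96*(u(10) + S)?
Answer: 50880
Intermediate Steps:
S = -630 (S = -7*90 = -630)
u(N) = 10*N (u(N) = (N + (5 - N))*(N + N) = 5*(2*N) = 10*N)
-96*(u(10) + S) = -96*(10*10 - 630) = -96*(100 - 630) = -96*(-530) = 50880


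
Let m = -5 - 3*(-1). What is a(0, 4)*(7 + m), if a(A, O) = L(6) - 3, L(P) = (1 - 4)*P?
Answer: -105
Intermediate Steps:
L(P) = -3*P
a(A, O) = -21 (a(A, O) = -3*6 - 3 = -18 - 3 = -21)
m = -2 (m = -5 + 3 = -2)
a(0, 4)*(7 + m) = -21*(7 - 2) = -21*5 = -105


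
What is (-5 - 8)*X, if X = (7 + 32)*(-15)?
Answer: 7605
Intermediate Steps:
X = -585 (X = 39*(-15) = -585)
(-5 - 8)*X = (-5 - 8)*(-585) = -13*(-585) = 7605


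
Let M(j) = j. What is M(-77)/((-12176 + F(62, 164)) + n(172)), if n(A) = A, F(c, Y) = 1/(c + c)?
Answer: 9548/1488495 ≈ 0.0064145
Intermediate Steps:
F(c, Y) = 1/(2*c)
M(-77)/((-12176 + F(62, 164)) + n(172)) = -77/((-12176 + (½)/62) + 172) = -77/((-12176 + (½)*(1/62)) + 172) = -77/((-12176 + 1/124) + 172) = -77/(-1509823/124 + 172) = -77/(-1488495/124) = -77*(-124/1488495) = 9548/1488495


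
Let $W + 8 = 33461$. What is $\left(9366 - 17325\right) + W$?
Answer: $25494$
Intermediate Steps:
$W = 33453$ ($W = -8 + 33461 = 33453$)
$\left(9366 - 17325\right) + W = \left(9366 - 17325\right) + 33453 = -7959 + 33453 = 25494$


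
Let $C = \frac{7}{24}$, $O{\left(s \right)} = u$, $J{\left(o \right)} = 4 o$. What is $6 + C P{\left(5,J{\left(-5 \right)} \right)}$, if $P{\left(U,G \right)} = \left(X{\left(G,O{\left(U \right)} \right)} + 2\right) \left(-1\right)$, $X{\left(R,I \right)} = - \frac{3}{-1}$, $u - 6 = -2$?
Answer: $\frac{109}{24} \approx 4.5417$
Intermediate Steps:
$u = 4$ ($u = 6 - 2 = 4$)
$O{\left(s \right)} = 4$
$X{\left(R,I \right)} = 3$ ($X{\left(R,I \right)} = \left(-3\right) \left(-1\right) = 3$)
$P{\left(U,G \right)} = -5$ ($P{\left(U,G \right)} = \left(3 + 2\right) \left(-1\right) = 5 \left(-1\right) = -5$)
$C = \frac{7}{24}$ ($C = 7 \cdot \frac{1}{24} = \frac{7}{24} \approx 0.29167$)
$6 + C P{\left(5,J{\left(-5 \right)} \right)} = 6 + \frac{7}{24} \left(-5\right) = 6 - \frac{35}{24} = \frac{109}{24}$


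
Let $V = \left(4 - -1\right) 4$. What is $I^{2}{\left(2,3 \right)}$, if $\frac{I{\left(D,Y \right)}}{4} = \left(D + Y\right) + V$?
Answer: $10000$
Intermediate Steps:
$V = 20$ ($V = \left(4 + 1\right) 4 = 5 \cdot 4 = 20$)
$I{\left(D,Y \right)} = 80 + 4 D + 4 Y$ ($I{\left(D,Y \right)} = 4 \left(\left(D + Y\right) + 20\right) = 4 \left(20 + D + Y\right) = 80 + 4 D + 4 Y$)
$I^{2}{\left(2,3 \right)} = \left(80 + 4 \cdot 2 + 4 \cdot 3\right)^{2} = \left(80 + 8 + 12\right)^{2} = 100^{2} = 10000$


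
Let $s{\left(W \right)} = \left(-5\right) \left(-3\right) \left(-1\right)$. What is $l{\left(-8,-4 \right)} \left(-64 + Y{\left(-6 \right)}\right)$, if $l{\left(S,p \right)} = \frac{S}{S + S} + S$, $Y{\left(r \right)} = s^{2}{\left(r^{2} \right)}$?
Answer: $- \frac{2415}{2} \approx -1207.5$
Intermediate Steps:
$s{\left(W \right)} = -15$ ($s{\left(W \right)} = 15 \left(-1\right) = -15$)
$Y{\left(r \right)} = 225$ ($Y{\left(r \right)} = \left(-15\right)^{2} = 225$)
$l{\left(S,p \right)} = \frac{1}{2} + S$ ($l{\left(S,p \right)} = \frac{S}{2 S} + S = \frac{1}{2 S} S + S = \frac{1}{2} + S$)
$l{\left(-8,-4 \right)} \left(-64 + Y{\left(-6 \right)}\right) = \left(\frac{1}{2} - 8\right) \left(-64 + 225\right) = \left(- \frac{15}{2}\right) 161 = - \frac{2415}{2}$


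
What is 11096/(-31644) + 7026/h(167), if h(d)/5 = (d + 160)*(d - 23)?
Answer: -11065331/34491960 ≈ -0.32081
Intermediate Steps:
h(d) = 5*(-23 + d)*(160 + d) (h(d) = 5*((d + 160)*(d - 23)) = 5*((160 + d)*(-23 + d)) = 5*((-23 + d)*(160 + d)) = 5*(-23 + d)*(160 + d))
11096/(-31644) + 7026/h(167) = 11096/(-31644) + 7026/(-18400 + 5*167² + 685*167) = 11096*(-1/31644) + 7026/(-18400 + 5*27889 + 114395) = -2774/7911 + 7026/(-18400 + 139445 + 114395) = -2774/7911 + 7026/235440 = -2774/7911 + 7026*(1/235440) = -2774/7911 + 1171/39240 = -11065331/34491960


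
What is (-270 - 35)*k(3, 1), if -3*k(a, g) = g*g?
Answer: 305/3 ≈ 101.67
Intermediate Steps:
k(a, g) = -g**2/3 (k(a, g) = -g*g/3 = -g**2/3)
(-270 - 35)*k(3, 1) = (-270 - 35)*(-1/3*1**2) = -(-305)/3 = -305*(-1/3) = 305/3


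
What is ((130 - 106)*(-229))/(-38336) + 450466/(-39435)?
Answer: -2131541227/188972520 ≈ -11.280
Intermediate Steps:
((130 - 106)*(-229))/(-38336) + 450466/(-39435) = (24*(-229))*(-1/38336) + 450466*(-1/39435) = -5496*(-1/38336) - 450466/39435 = 687/4792 - 450466/39435 = -2131541227/188972520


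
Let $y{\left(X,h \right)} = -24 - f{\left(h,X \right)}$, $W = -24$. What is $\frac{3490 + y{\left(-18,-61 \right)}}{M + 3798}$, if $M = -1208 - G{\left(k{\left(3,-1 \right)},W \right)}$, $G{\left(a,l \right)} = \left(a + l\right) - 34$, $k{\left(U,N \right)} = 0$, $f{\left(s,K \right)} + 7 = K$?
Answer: $\frac{3491}{2648} \approx 1.3184$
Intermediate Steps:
$f{\left(s,K \right)} = -7 + K$
$G{\left(a,l \right)} = -34 + a + l$
$y{\left(X,h \right)} = -17 - X$ ($y{\left(X,h \right)} = -24 - \left(-7 + X\right) = -17 - X$)
$M = -1150$ ($M = -1208 - \left(-34 + 0 - 24\right) = -1208 - -58 = -1208 + 58 = -1150$)
$\frac{3490 + y{\left(-18,-61 \right)}}{M + 3798} = \frac{3490 - -1}{-1150 + 3798} = \frac{3490 + \left(-17 + 18\right)}{2648} = \left(3490 + 1\right) \frac{1}{2648} = 3491 \cdot \frac{1}{2648} = \frac{3491}{2648}$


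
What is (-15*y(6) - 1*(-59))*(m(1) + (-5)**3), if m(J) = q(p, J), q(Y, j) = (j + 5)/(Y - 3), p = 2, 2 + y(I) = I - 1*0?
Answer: 131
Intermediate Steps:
y(I) = -2 + I (y(I) = -2 + (I - 1*0) = -2 + (I + 0) = -2 + I)
q(Y, j) = (5 + j)/(-3 + Y)
m(J) = -5 - J (m(J) = (5 + J)/(-3 + 2) = (5 + J)/(-1) = -(5 + J) = -5 - J)
(-15*y(6) - 1*(-59))*(m(1) + (-5)**3) = (-15*(-2 + 6) - 1*(-59))*((-5 - 1*1) + (-5)**3) = (-15*4 + 59)*((-5 - 1) - 125) = (-60 + 59)*(-6 - 125) = -1*(-131) = 131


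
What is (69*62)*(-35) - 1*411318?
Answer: -561048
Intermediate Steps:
(69*62)*(-35) - 1*411318 = 4278*(-35) - 411318 = -149730 - 411318 = -561048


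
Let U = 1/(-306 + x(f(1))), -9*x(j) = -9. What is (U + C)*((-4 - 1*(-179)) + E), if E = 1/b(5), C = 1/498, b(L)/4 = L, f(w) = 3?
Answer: -225231/1012600 ≈ -0.22243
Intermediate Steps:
b(L) = 4*L
x(j) = 1 (x(j) = -⅑*(-9) = 1)
C = 1/498 ≈ 0.0020080
U = -1/305 (U = 1/(-306 + 1) = 1/(-305) = -1/305 ≈ -0.0032787)
E = 1/20 (E = 1/(4*5) = 1/20 ≈ 0.050000)
(U + C)*((-4 - 1*(-179)) + E) = (-1/305 + 1/498)*((-4 - 1*(-179)) + 1/20) = -193*((-4 + 179) + 1/20)/151890 = -193*(175 + 1/20)/151890 = -193/151890*3501/20 = -225231/1012600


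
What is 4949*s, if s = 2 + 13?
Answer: 74235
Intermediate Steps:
s = 15
4949*s = 4949*15 = 74235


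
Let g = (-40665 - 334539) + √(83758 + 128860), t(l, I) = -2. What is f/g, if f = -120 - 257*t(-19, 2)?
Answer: -73915188/70388914499 - 197*√212618/70388914499 ≈ -0.0010514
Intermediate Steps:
g = -375204 + √212618 ≈ -3.7474e+5
f = 394 (f = -120 - 257*(-2) = -120 + 514 = 394)
f/g = 394/(-375204 + √212618)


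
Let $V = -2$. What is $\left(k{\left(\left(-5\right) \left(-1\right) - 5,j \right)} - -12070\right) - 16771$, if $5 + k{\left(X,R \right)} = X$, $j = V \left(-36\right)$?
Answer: $-4706$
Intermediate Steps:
$j = 72$ ($j = \left(-2\right) \left(-36\right) = 72$)
$k{\left(X,R \right)} = -5 + X$
$\left(k{\left(\left(-5\right) \left(-1\right) - 5,j \right)} - -12070\right) - 16771 = \left(\left(-5 - 0\right) - -12070\right) - 16771 = \left(\left(-5 + \left(5 - 5\right)\right) + 12070\right) - 16771 = \left(\left(-5 + 0\right) + 12070\right) - 16771 = \left(-5 + 12070\right) - 16771 = 12065 - 16771 = -4706$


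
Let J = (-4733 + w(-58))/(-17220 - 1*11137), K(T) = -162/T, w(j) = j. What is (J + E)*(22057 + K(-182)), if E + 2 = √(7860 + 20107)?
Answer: -104223376364/2580487 + 2007268*√27967/91 ≈ 3.6484e+6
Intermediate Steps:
E = -2 + √27967 (E = -2 + √(7860 + 20107) = -2 + √27967 ≈ 165.23)
J = 4791/28357 (J = (-4733 - 58)/(-17220 - 1*11137) = -4791/(-17220 - 11137) = -4791/(-28357) = -4791*(-1/28357) = 4791/28357 ≈ 0.16895)
(J + E)*(22057 + K(-182)) = (4791/28357 + (-2 + √27967))*(22057 - 162/(-182)) = (-51923/28357 + √27967)*(22057 - 162*(-1/182)) = (-51923/28357 + √27967)*(22057 + 81/91) = (-51923/28357 + √27967)*(2007268/91) = -104223376364/2580487 + 2007268*√27967/91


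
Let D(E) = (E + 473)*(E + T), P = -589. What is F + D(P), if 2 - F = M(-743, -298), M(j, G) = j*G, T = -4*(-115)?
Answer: -206448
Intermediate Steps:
T = 460
M(j, G) = G*j
F = -221412 (F = 2 - (-298)*(-743) = 2 - 1*221414 = 2 - 221414 = -221412)
D(E) = (460 + E)*(473 + E) (D(E) = (E + 473)*(E + 460) = (473 + E)*(460 + E) = (460 + E)*(473 + E))
F + D(P) = -221412 + (217580 + (-589)² + 933*(-589)) = -221412 + (217580 + 346921 - 549537) = -221412 + 14964 = -206448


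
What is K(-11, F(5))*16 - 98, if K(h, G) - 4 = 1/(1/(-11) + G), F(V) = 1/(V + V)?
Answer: 1726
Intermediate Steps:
F(V) = 1/(2*V)
K(h, G) = 4 + 1/(-1/11 + G) (K(h, G) = 4 + 1/(1/(-11) + G) = 4 + 1/(1*(-1/11) + G) = 4 + 1/(-1/11 + G))
K(-11, F(5))*16 - 98 = ((7 + 44*((½)/5))/(-1 + 11*((½)/5)))*16 - 98 = ((7 + 44*((½)*(⅕)))/(-1 + 11*((½)*(⅕))))*16 - 98 = ((7 + 44*(⅒))/(-1 + 11*(⅒)))*16 - 98 = ((7 + 22/5)/(-1 + 11/10))*16 - 98 = ((57/5)/(⅒))*16 - 98 = (10*(57/5))*16 - 98 = 114*16 - 98 = 1824 - 98 = 1726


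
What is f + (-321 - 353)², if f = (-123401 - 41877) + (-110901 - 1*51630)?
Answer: 126467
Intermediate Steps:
f = -327809 (f = -165278 + (-110901 - 51630) = -165278 - 162531 = -327809)
f + (-321 - 353)² = -327809 + (-321 - 353)² = -327809 + (-674)² = -327809 + 454276 = 126467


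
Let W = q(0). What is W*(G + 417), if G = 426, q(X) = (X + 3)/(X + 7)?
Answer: 2529/7 ≈ 361.29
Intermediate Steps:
q(X) = (3 + X)/(7 + X)
W = 3/7 (W = (3 + 0)/(7 + 0) = 3/7 ≈ 0.42857)
W*(G + 417) = 3*(426 + 417)/7 = (3/7)*843 = 2529/7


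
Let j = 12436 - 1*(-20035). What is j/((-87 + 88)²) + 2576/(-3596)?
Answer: 29190785/899 ≈ 32470.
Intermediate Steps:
j = 32471 (j = 12436 + 20035 = 32471)
j/((-87 + 88)²) + 2576/(-3596) = 32471/((-87 + 88)²) + 2576/(-3596) = 32471/(1²) + 2576*(-1/3596) = 32471/1 - 644/899 = 32471*1 - 644/899 = 32471 - 644/899 = 29190785/899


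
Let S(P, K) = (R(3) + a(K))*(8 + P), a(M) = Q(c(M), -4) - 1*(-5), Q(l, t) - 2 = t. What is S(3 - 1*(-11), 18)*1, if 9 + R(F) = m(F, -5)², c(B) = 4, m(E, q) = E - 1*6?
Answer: 66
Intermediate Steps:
m(E, q) = -6 + E (m(E, q) = E - 6 = -6 + E)
Q(l, t) = 2 + t
R(F) = -9 + (-6 + F)²
a(M) = 3 (a(M) = (2 - 4) - 1*(-5) = -2 + 5 = 3)
S(P, K) = 24 + 3*P (S(P, K) = ((-9 + (-6 + 3)²) + 3)*(8 + P) = ((-9 + (-3)²) + 3)*(8 + P) = ((-9 + 9) + 3)*(8 + P) = (0 + 3)*(8 + P) = 3*(8 + P) = 24 + 3*P)
S(3 - 1*(-11), 18)*1 = (24 + 3*(3 - 1*(-11)))*1 = (24 + 3*(3 + 11))*1 = (24 + 3*14)*1 = (24 + 42)*1 = 66*1 = 66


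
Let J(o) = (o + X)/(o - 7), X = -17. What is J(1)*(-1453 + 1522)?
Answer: 184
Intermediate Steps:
J(o) = (-17 + o)/(-7 + o) (J(o) = (o - 17)/(o - 7) = (-17 + o)/(-7 + o))
J(1)*(-1453 + 1522) = ((-17 + 1)/(-7 + 1))*(-1453 + 1522) = (-16/(-6))*69 = -⅙*(-16)*69 = (8/3)*69 = 184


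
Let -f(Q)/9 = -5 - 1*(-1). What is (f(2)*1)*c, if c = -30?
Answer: -1080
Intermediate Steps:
f(Q) = 36 (f(Q) = -9*(-5 - 1*(-1)) = -9*(-5 + 1) = -9*(-4) = 36)
(f(2)*1)*c = (36*1)*(-30) = 36*(-30) = -1080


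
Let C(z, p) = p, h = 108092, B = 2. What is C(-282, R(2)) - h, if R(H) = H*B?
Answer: -108088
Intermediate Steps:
R(H) = 2*H (R(H) = H*2 = 2*H)
C(-282, R(2)) - h = 2*2 - 1*108092 = 4 - 108092 = -108088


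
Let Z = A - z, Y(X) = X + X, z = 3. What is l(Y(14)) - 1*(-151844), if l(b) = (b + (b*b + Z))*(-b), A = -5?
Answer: 129332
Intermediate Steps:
Y(X) = 2*X
Z = -8 (Z = -5 - 1*3 = -5 - 3 = -8)
l(b) = -b*(-8 + b + b**2) (l(b) = (b + (b*b - 8))*(-b) = (b + (b**2 - 8))*(-b) = (b + (-8 + b**2))*(-b) = (-8 + b + b**2)*(-b) = -b*(-8 + b + b**2))
l(Y(14)) - 1*(-151844) = (2*14)*(8 - 2*14 - (2*14)**2) - 1*(-151844) = 28*(8 - 1*28 - 1*28**2) + 151844 = 28*(8 - 28 - 1*784) + 151844 = 28*(8 - 28 - 784) + 151844 = 28*(-804) + 151844 = -22512 + 151844 = 129332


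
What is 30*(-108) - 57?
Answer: -3297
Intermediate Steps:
30*(-108) - 57 = -3240 - 57 = -3297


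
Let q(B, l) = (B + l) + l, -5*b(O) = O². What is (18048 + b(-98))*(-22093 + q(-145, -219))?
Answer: -1828501936/5 ≈ -3.6570e+8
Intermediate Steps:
b(O) = -O²/5
q(B, l) = B + 2*l
(18048 + b(-98))*(-22093 + q(-145, -219)) = (18048 - ⅕*(-98)²)*(-22093 + (-145 + 2*(-219))) = (18048 - ⅕*9604)*(-22093 + (-145 - 438)) = (18048 - 9604/5)*(-22093 - 583) = (80636/5)*(-22676) = -1828501936/5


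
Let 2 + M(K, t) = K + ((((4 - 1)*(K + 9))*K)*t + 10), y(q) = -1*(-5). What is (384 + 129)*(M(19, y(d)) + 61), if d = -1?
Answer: 4138884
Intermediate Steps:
y(q) = 5
M(K, t) = 8 + K + K*t*(27 + 3*K) (M(K, t) = -2 + (K + ((((4 - 1)*(K + 9))*K)*t + 10)) = -2 + (K + (((3*(9 + K))*K)*t + 10)) = -2 + (K + (((27 + 3*K)*K)*t + 10)) = -2 + (K + ((K*(27 + 3*K))*t + 10)) = -2 + (K + (K*t*(27 + 3*K) + 10)) = -2 + (K + (10 + K*t*(27 + 3*K))) = -2 + (10 + K + K*t*(27 + 3*K)) = 8 + K + K*t*(27 + 3*K))
(384 + 129)*(M(19, y(d)) + 61) = (384 + 129)*((8 + 19 + 3*5*19**2 + 27*19*5) + 61) = 513*((8 + 19 + 3*5*361 + 2565) + 61) = 513*((8 + 19 + 5415 + 2565) + 61) = 513*(8007 + 61) = 513*8068 = 4138884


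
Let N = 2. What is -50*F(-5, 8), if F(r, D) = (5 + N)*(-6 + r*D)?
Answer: 16100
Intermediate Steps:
F(r, D) = -42 + 7*D*r (F(r, D) = (5 + 2)*(-6 + r*D) = 7*(-6 + D*r) = -42 + 7*D*r)
-50*F(-5, 8) = -50*(-42 + 7*8*(-5)) = -50*(-42 - 280) = -50*(-322) = 16100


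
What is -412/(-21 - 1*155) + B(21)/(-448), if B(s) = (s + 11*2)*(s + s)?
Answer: -595/352 ≈ -1.6903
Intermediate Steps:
B(s) = 2*s*(22 + s) (B(s) = (s + 22)*(2*s) = (22 + s)*(2*s) = 2*s*(22 + s))
-412/(-21 - 1*155) + B(21)/(-448) = -412/(-21 - 1*155) + (2*21*(22 + 21))/(-448) = -412/(-21 - 155) + (2*21*43)*(-1/448) = -412/(-176) + 1806*(-1/448) = -412*(-1/176) - 129/32 = 103/44 - 129/32 = -595/352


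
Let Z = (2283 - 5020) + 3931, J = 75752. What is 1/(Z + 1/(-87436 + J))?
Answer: 11684/13950695 ≈ 0.00083752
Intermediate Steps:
Z = 1194 (Z = -2737 + 3931 = 1194)
1/(Z + 1/(-87436 + J)) = 1/(1194 + 1/(-87436 + 75752)) = 1/(1194 + 1/(-11684)) = 1/(1194 - 1/11684) = 1/(13950695/11684) = 11684/13950695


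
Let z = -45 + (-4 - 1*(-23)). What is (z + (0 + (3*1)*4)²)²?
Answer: 13924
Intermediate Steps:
z = -26 (z = -45 + (-4 + 23) = -45 + 19 = -26)
(z + (0 + (3*1)*4)²)² = (-26 + (0 + (3*1)*4)²)² = (-26 + (0 + 3*4)²)² = (-26 + (0 + 12)²)² = (-26 + 12²)² = (-26 + 144)² = 118² = 13924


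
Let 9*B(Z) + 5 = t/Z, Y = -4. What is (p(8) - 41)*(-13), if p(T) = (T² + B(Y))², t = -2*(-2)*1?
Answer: -464503/9 ≈ -51611.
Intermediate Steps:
t = 4 (t = 4*1 = 4)
B(Z) = -5/9 + 4/(9*Z) (B(Z) = -5/9 + (4/Z)/9 = -5/9 + 4/(9*Z))
p(T) = (-⅔ + T²)² (p(T) = (T² + (⅑)*(4 - 5*(-4))/(-4))² = (T² + (⅑)*(-¼)*(4 + 20))² = (T² + (⅑)*(-¼)*24)² = (T² - ⅔)² = (-⅔ + T²)²)
(p(8) - 41)*(-13) = ((-2 + 3*8²)²/9 - 41)*(-13) = ((-2 + 3*64)²/9 - 41)*(-13) = ((-2 + 192)²/9 - 41)*(-13) = ((⅑)*190² - 41)*(-13) = ((⅑)*36100 - 41)*(-13) = (36100/9 - 41)*(-13) = (35731/9)*(-13) = -464503/9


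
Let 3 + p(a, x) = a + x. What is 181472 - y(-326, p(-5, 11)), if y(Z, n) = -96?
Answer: 181568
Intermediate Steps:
p(a, x) = -3 + a + x (p(a, x) = -3 + (a + x) = -3 + a + x)
181472 - y(-326, p(-5, 11)) = 181472 - 1*(-96) = 181472 + 96 = 181568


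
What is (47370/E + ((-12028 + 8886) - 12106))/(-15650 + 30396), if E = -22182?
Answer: -56379751/54515962 ≈ -1.0342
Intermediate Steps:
(47370/E + ((-12028 + 8886) - 12106))/(-15650 + 30396) = (47370/(-22182) + ((-12028 + 8886) - 12106))/(-15650 + 30396) = (47370*(-1/22182) + (-3142 - 12106))/14746 = (-7895/3697 - 15248)*(1/14746) = -56379751/3697*1/14746 = -56379751/54515962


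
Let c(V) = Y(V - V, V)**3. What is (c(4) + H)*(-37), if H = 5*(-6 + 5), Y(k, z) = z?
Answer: -2183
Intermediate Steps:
H = -5 (H = 5*(-1) = -5)
c(V) = V**3
(c(4) + H)*(-37) = (4**3 - 5)*(-37) = (64 - 5)*(-37) = 59*(-37) = -2183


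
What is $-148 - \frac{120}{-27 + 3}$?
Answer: $-143$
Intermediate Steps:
$-148 - \frac{120}{-27 + 3} = -148 - \frac{120}{-24} = -148 - -5 = -148 + 5 = -143$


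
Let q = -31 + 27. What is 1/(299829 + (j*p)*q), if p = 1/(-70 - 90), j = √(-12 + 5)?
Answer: 479726400/143835886785607 - 40*I*√7/143835886785607 ≈ 3.3352e-6 - 7.3577e-13*I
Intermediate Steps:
q = -4
j = I*√7 (j = √(-7) = I*√7 ≈ 2.6458*I)
p = -1/160 (p = 1/(-160) = -1/160 ≈ -0.0062500)
1/(299829 + (j*p)*q) = 1/(299829 + ((I*√7)*(-1/160))*(-4)) = 1/(299829 - I*√7/160*(-4)) = 1/(299829 + I*√7/40)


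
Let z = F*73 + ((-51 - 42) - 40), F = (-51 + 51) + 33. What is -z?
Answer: -2276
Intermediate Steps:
F = 33 (F = 0 + 33 = 33)
z = 2276 (z = 33*73 + ((-51 - 42) - 40) = 2409 + (-93 - 40) = 2409 - 133 = 2276)
-z = -1*2276 = -2276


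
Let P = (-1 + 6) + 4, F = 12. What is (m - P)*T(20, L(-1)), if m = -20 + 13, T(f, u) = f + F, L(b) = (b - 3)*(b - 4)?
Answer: -512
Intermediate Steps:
L(b) = (-4 + b)*(-3 + b) (L(b) = (-3 + b)*(-4 + b) = (-4 + b)*(-3 + b))
T(f, u) = 12 + f (T(f, u) = f + 12 = 12 + f)
P = 9 (P = 5 + 4 = 9)
m = -7
(m - P)*T(20, L(-1)) = (-7 - 1*9)*(12 + 20) = (-7 - 9)*32 = -16*32 = -512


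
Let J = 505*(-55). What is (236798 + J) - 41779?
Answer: 167244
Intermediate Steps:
J = -27775
(236798 + J) - 41779 = (236798 - 27775) - 41779 = 209023 - 41779 = 167244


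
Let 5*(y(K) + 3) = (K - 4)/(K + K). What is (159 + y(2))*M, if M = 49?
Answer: 76391/10 ≈ 7639.1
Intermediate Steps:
y(K) = -3 + (-4 + K)/(10*K) (y(K) = -3 + ((K - 4)/(K + K))/5 = -3 + ((-4 + K)/((2*K)))/5 = -3 + ((-4 + K)*(1/(2*K)))/5 = -3 + ((-4 + K)/(2*K))/5 = -3 + (-4 + K)/(10*K))
(159 + y(2))*M = (159 + (1/10)*(-4 - 29*2)/2)*49 = (159 + (1/10)*(1/2)*(-4 - 58))*49 = (159 + (1/10)*(1/2)*(-62))*49 = (159 - 31/10)*49 = (1559/10)*49 = 76391/10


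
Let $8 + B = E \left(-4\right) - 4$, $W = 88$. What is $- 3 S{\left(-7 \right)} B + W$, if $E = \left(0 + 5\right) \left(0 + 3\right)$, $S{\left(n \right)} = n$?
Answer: $-1424$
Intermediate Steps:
$E = 15$ ($E = 5 \cdot 3 = 15$)
$B = -72$ ($B = -8 + \left(15 \left(-4\right) - 4\right) = -8 - 64 = -72$)
$- 3 S{\left(-7 \right)} B + W = \left(-3\right) \left(-7\right) \left(-72\right) + 88 = 21 \left(-72\right) + 88 = -1512 + 88 = -1424$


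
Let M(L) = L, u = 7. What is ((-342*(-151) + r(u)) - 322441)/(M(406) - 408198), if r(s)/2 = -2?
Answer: 270803/407792 ≈ 0.66407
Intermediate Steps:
r(s) = -4 (r(s) = 2*(-2) = -4)
((-342*(-151) + r(u)) - 322441)/(M(406) - 408198) = ((-342*(-151) - 4) - 322441)/(406 - 408198) = ((51642 - 4) - 322441)/(-407792) = (51638 - 322441)*(-1/407792) = -270803*(-1/407792) = 270803/407792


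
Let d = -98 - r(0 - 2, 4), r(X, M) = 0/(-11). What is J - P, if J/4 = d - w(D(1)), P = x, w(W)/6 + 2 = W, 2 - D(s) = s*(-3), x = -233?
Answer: -231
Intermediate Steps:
r(X, M) = 0 (r(X, M) = 0*(-1/11) = 0)
D(s) = 2 + 3*s (D(s) = 2 - s*(-3) = 2 - (-3)*s = 2 + 3*s)
w(W) = -12 + 6*W
d = -98 (d = -98 - 1*0 = -98 + 0 = -98)
P = -233
J = -464 (J = 4*(-98 - (-12 + 6*(2 + 3*1))) = 4*(-98 - (-12 + 6*(2 + 3))) = 4*(-98 - (-12 + 6*5)) = 4*(-98 - (-12 + 30)) = 4*(-98 - 1*18) = 4*(-98 - 18) = 4*(-116) = -464)
J - P = -464 - 1*(-233) = -464 + 233 = -231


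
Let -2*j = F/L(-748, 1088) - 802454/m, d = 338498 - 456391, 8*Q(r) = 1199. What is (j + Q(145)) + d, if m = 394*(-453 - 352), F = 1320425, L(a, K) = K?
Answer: -40840746742001/345080960 ≈ -1.1835e+5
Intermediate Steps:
Q(r) = 1199/8 (Q(r) = (⅛)*1199 = 1199/8)
m = -317170 (m = 394*(-805) = -317170)
d = -117893
j = -209836133601/345080960 (j = -(1320425/1088 - 802454/(-317170))/2 = -(1320425*(1/1088) - 802454*(-1/317170))/2 = -(1320425/1088 + 401227/158585)/2 = -½*209836133601/172540480 = -209836133601/345080960 ≈ -608.08)
(j + Q(145)) + d = (-209836133601/345080960 + 1199/8) - 117893 = -158117124721/345080960 - 117893 = -40840746742001/345080960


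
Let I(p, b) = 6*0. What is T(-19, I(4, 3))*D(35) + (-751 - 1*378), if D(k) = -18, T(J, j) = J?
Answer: -787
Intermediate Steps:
I(p, b) = 0
T(-19, I(4, 3))*D(35) + (-751 - 1*378) = -19*(-18) + (-751 - 1*378) = 342 + (-751 - 378) = 342 - 1129 = -787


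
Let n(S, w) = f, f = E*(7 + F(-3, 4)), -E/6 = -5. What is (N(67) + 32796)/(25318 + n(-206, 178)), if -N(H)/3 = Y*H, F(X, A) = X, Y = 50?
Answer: 11373/12719 ≈ 0.89417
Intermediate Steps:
E = 30 (E = -6*(-5) = 30)
f = 120 (f = 30*(7 - 3) = 30*4 = 120)
n(S, w) = 120
N(H) = -150*H
(N(67) + 32796)/(25318 + n(-206, 178)) = (-150*67 + 32796)/(25318 + 120) = (-10050 + 32796)/25438 = 22746*(1/25438) = 11373/12719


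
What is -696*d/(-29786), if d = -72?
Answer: -25056/14893 ≈ -1.6824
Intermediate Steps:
-696*d/(-29786) = -696*(-72)/(-29786) = 50112*(-1/29786) = -25056/14893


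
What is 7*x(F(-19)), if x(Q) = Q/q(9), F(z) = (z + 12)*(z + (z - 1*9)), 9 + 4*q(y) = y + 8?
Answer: 2303/2 ≈ 1151.5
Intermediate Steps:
q(y) = -1/4 + y/4 (q(y) = -9/4 + (y + 8)/4 = -9/4 + (8 + y)/4 = -9/4 + (2 + y/4) = -1/4 + y/4)
F(z) = (-9 + 2*z)*(12 + z) (F(z) = (12 + z)*(z + (z - 9)) = (12 + z)*(z + (-9 + z)) = (12 + z)*(-9 + 2*z) = (-9 + 2*z)*(12 + z))
x(Q) = Q/2 (x(Q) = Q/(-1/4 + (1/4)*9) = Q/(-1/4 + 9/4) = Q/2)
7*x(F(-19)) = 7*((-108 + 2*(-19)**2 + 15*(-19))/2) = 7*((-108 + 2*361 - 285)/2) = 7*((-108 + 722 - 285)/2) = 7*((1/2)*329) = 7*(329/2) = 2303/2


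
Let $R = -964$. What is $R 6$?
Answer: $-5784$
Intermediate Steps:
$R 6 = \left(-964\right) 6 = -5784$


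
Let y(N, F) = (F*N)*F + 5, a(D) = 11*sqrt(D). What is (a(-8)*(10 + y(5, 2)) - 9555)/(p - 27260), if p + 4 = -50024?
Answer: 9555/77288 - 385*I*sqrt(2)/38644 ≈ 0.12363 - 0.014089*I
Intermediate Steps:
p = -50028 (p = -4 - 50024 = -50028)
y(N, F) = 5 + N*F**2 (y(N, F) = N*F**2 + 5 = 5 + N*F**2)
(a(-8)*(10 + y(5, 2)) - 9555)/(p - 27260) = ((11*sqrt(-8))*(10 + (5 + 5*2**2)) - 9555)/(-50028 - 27260) = ((11*(2*I*sqrt(2)))*(10 + (5 + 5*4)) - 9555)/(-77288) = ((22*I*sqrt(2))*(10 + (5 + 20)) - 9555)*(-1/77288) = ((22*I*sqrt(2))*(10 + 25) - 9555)*(-1/77288) = ((22*I*sqrt(2))*35 - 9555)*(-1/77288) = (770*I*sqrt(2) - 9555)*(-1/77288) = (-9555 + 770*I*sqrt(2))*(-1/77288) = 9555/77288 - 385*I*sqrt(2)/38644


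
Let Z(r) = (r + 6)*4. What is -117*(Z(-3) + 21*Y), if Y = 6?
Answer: -16146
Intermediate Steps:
Z(r) = 24 + 4*r (Z(r) = (6 + r)*4 = 24 + 4*r)
-117*(Z(-3) + 21*Y) = -117*((24 + 4*(-3)) + 21*6) = -117*((24 - 12) + 126) = -117*(12 + 126) = -117*138 = -16146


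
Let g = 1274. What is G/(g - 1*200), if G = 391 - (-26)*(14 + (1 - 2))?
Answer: 243/358 ≈ 0.67877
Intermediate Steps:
G = 729 (G = 391 - (-26)*(14 - 1) = 391 - (-26)*13 = 391 - 1*(-338) = 391 + 338 = 729)
G/(g - 1*200) = 729/(1274 - 1*200) = 729/(1274 - 200) = 729/1074 = 729*(1/1074) = 243/358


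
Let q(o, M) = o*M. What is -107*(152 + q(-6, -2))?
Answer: -17548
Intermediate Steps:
q(o, M) = M*o
-107*(152 + q(-6, -2)) = -107*(152 - 2*(-6)) = -107*(152 + 12) = -107*164 = -17548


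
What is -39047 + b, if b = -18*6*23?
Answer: -41531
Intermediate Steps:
b = -2484 (b = -108*23 = -2484)
-39047 + b = -39047 - 2484 = -41531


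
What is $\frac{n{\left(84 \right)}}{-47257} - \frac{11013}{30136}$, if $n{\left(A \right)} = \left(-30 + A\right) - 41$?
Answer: $- \frac{520833109}{1424136952} \approx -0.36572$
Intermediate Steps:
$n{\left(A \right)} = -71 + A$
$\frac{n{\left(84 \right)}}{-47257} - \frac{11013}{30136} = \frac{-71 + 84}{-47257} - \frac{11013}{30136} = 13 \left(- \frac{1}{47257}\right) - \frac{11013}{30136} = - \frac{13}{47257} - \frac{11013}{30136} = - \frac{520833109}{1424136952}$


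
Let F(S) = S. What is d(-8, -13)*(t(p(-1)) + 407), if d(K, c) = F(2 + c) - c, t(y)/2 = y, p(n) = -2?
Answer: 806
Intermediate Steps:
t(y) = 2*y
d(K, c) = 2 (d(K, c) = (2 + c) - c = 2)
d(-8, -13)*(t(p(-1)) + 407) = 2*(2*(-2) + 407) = 2*(-4 + 407) = 2*403 = 806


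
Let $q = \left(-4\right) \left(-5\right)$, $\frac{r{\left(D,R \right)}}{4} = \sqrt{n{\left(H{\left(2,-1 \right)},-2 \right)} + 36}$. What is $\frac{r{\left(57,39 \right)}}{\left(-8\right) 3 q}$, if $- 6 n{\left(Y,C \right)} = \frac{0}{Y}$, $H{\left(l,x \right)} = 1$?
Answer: $- \frac{1}{20} \approx -0.05$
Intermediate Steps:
$n{\left(Y,C \right)} = 0$ ($n{\left(Y,C \right)} = - \frac{0 \frac{1}{Y}}{6} = \left(- \frac{1}{6}\right) 0 = 0$)
$r{\left(D,R \right)} = 24$ ($r{\left(D,R \right)} = 4 \sqrt{0 + 36} = 4 \sqrt{36} = 4 \cdot 6 = 24$)
$q = 20$
$\frac{r{\left(57,39 \right)}}{\left(-8\right) 3 q} = \frac{24}{\left(-8\right) 3 \cdot 20} = \frac{24}{\left(-24\right) 20} = \frac{24}{-480} = 24 \left(- \frac{1}{480}\right) = - \frac{1}{20}$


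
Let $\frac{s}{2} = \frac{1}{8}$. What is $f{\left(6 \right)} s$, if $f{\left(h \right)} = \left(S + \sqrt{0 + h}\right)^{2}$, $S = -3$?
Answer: $\frac{\left(3 - \sqrt{6}\right)^{2}}{4} \approx 0.075765$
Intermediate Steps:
$f{\left(h \right)} = \left(-3 + \sqrt{h}\right)^{2}$ ($f{\left(h \right)} = \left(-3 + \sqrt{0 + h}\right)^{2} = \left(-3 + \sqrt{h}\right)^{2}$)
$s = \frac{1}{4}$ ($s = \frac{2}{8} = 2 \cdot \frac{1}{8} = \frac{1}{4} \approx 0.25$)
$f{\left(6 \right)} s = \left(-3 + \sqrt{6}\right)^{2} \cdot \frac{1}{4} = \frac{\left(-3 + \sqrt{6}\right)^{2}}{4}$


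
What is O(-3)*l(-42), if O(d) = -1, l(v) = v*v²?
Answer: 74088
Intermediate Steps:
l(v) = v³
O(-3)*l(-42) = -1*(-42)³ = -1*(-74088) = 74088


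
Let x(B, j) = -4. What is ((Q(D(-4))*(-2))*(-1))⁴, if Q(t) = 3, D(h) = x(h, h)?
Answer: 1296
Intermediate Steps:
D(h) = -4
((Q(D(-4))*(-2))*(-1))⁴ = ((3*(-2))*(-1))⁴ = (-6*(-1))⁴ = 6⁴ = 1296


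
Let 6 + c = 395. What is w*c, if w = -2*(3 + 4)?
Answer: -5446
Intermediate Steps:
c = 389 (c = -6 + 395 = 389)
w = -14 (w = -2*7 = -14)
w*c = -14*389 = -5446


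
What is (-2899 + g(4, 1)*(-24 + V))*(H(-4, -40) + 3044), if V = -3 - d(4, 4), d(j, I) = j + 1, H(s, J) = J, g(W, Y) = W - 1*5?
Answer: -8612468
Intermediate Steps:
g(W, Y) = -5 + W (g(W, Y) = W - 5 = -5 + W)
d(j, I) = 1 + j
V = -8 (V = -3 - (1 + 4) = -3 - 1*5 = -3 - 5 = -8)
(-2899 + g(4, 1)*(-24 + V))*(H(-4, -40) + 3044) = (-2899 + (-5 + 4)*(-24 - 8))*(-40 + 3044) = (-2899 - 1*(-32))*3004 = (-2899 + 32)*3004 = -2867*3004 = -8612468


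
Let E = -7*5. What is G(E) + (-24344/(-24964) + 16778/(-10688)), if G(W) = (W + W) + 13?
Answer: -1920890693/33351904 ≈ -57.595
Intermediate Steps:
E = -35
G(W) = 13 + 2*W (G(W) = 2*W + 13 = 13 + 2*W)
G(E) + (-24344/(-24964) + 16778/(-10688)) = (13 + 2*(-35)) + (-24344/(-24964) + 16778/(-10688)) = (13 - 70) + (-24344*(-1/24964) + 16778*(-1/10688)) = -57 + (6086/6241 - 8389/5344) = -57 - 19832165/33351904 = -1920890693/33351904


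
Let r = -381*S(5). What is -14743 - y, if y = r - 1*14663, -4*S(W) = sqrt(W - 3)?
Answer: -80 - 381*sqrt(2)/4 ≈ -214.70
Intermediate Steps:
S(W) = -sqrt(-3 + W)/4 (S(W) = -sqrt(W - 3)/4 = -sqrt(-3 + W)/4)
r = 381*sqrt(2)/4 (r = -(-381)*sqrt(-3 + 5)/4 = -(-381)*sqrt(2)/4 = 381*sqrt(2)/4 ≈ 134.70)
y = -14663 + 381*sqrt(2)/4 (y = 381*sqrt(2)/4 - 1*14663 = 381*sqrt(2)/4 - 14663 = -14663 + 381*sqrt(2)/4 ≈ -14528.)
-14743 - y = -14743 - (-14663 + 381*sqrt(2)/4) = -14743 + (14663 - 381*sqrt(2)/4) = -80 - 381*sqrt(2)/4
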